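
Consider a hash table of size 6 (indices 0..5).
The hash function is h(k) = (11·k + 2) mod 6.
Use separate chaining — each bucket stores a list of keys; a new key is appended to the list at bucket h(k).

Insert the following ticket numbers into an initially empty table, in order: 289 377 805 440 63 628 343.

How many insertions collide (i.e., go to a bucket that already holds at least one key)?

289 -> bucket 1
377 -> bucket 3
805 -> bucket 1 (collision)
440 -> bucket 0
63 -> bucket 5
628 -> bucket 4
343 -> bucket 1 (collision)
Final buckets:
0: 440
1: 289 -> 805 -> 343
2: —
3: 377
4: 628
5: 63

2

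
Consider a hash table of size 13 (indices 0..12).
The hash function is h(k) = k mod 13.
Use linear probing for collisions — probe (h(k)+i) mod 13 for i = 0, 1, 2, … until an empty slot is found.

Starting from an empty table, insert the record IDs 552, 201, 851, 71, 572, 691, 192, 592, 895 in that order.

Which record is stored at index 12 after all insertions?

552 hashes to 6; slot 6 is free -> place at 6.
201 hashes to 6; 6 taken -> place at 7.
851 hashes to 6; 6,7 taken -> place at 8.
71 hashes to 6; 6,7,8 taken -> place at 9.
572 hashes to 0; slot 0 is free -> place at 0.
691 hashes to 2; slot 2 is free -> place at 2.
192 hashes to 10; slot 10 is free -> place at 10.
592 hashes to 7; 7,8,9,10 taken -> place at 11.
895 hashes to 11; 11 taken -> place at 12.
Table: [572, ∅, 691, ∅, ∅, ∅, 552, 201, 851, 71, 192, 592, 895]

895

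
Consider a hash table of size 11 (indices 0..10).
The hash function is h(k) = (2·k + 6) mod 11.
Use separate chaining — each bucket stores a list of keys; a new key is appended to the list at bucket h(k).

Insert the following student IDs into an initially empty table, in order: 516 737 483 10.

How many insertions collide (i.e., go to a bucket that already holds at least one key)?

2

Insert 516: h=4, bucket 4 empty -> new chain.
Insert 737: h=6, bucket 6 empty -> new chain.
Insert 483: h=4, bucket 4 nonempty -> append to chain.
Insert 10: h=4, bucket 4 nonempty -> append to chain.
Final buckets:
0: .
1: .
2: .
3: .
4: 516 -> 483 -> 10
5: .
6: 737
7: .
8: .
9: .
10: .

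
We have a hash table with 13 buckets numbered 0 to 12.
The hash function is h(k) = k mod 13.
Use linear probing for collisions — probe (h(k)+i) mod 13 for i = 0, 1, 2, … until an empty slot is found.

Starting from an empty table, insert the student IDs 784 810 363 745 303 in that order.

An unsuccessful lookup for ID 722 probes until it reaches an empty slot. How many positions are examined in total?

2

784 hashes to 4; slot 4 is free => place at 4.
810 hashes to 4; 4 taken => place at 5.
363 hashes to 12; slot 12 is free => place at 12.
745 hashes to 4; 4,5 taken => place at 6.
303 hashes to 4; 4,5,6 taken => place at 7.
Table: [—, —, —, —, 784, 810, 745, 303, —, —, —, —, 363]
Lookup 722: h=7, probe 7,8 → slot 8 empty, not found.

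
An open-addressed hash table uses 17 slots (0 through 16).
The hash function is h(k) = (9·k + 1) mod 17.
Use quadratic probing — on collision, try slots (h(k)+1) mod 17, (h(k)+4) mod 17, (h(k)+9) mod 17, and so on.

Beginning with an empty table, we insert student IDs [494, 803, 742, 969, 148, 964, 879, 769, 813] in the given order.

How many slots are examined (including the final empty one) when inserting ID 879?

3

Insert 494: h=10, slot 10 empty => index 10.
Insert 803: h=3, slot 3 empty => index 3.
Insert 742: h=15, slot 15 empty => index 15.
Insert 969: h=1, slot 1 empty => index 1.
Insert 148: h=7, slot 7 empty => index 7.
Insert 964: h=7, slot 7 occupied => index 8.
Insert 879: h=7, slots 7,8 occupied => index 11.
Insert 769: h=3, slot 3 occupied => index 4.
Insert 813: h=8, slot 8 occupied => index 9.
Table: [_, 969, _, 803, 769, _, _, 148, 964, 813, 494, 879, _, _, _, 742, _]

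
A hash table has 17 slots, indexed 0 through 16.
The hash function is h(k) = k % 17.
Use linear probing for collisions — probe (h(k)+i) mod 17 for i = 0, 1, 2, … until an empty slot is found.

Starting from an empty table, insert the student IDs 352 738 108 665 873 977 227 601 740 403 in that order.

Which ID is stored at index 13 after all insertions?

740

Insert 352: h=12, slot 12 empty → index 12.
Insert 738: h=7, slot 7 empty → index 7.
Insert 108: h=6, slot 6 empty → index 6.
Insert 665: h=2, slot 2 empty → index 2.
Insert 873: h=6, slots 6,7 occupied → index 8.
Insert 977: h=8, slot 8 occupied → index 9.
Insert 227: h=6, slots 6,7,8,9 occupied → index 10.
Insert 601: h=6, slots 6,7,8,9,10 occupied → index 11.
Insert 740: h=9, slots 9,10,11,12 occupied → index 13.
Insert 403: h=12, slots 12,13 occupied → index 14.
Table: [—, —, 665, —, —, —, 108, 738, 873, 977, 227, 601, 352, 740, 403, —, —]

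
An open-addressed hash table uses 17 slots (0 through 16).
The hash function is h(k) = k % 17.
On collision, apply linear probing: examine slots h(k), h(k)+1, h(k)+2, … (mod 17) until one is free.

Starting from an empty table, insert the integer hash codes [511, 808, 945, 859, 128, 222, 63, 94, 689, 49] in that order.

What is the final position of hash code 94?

14

511: h=1 -> slot 1
808: h=9 -> slot 9
945: h=10 -> slot 10
859: h=9, probe 9,10,11 -> slot 11
128: h=9, probe 9,10,11,12 -> slot 12
222: h=1, probe 1,2 -> slot 2
63: h=12, probe 12,13 -> slot 13
94: h=9, probe 9,10,11,12,13,14 -> slot 14
689: h=9, probe 9,10,11,12,13,14,15 -> slot 15
49: h=15, probe 15,16 -> slot 16
Table: [—, 511, 222, —, —, —, —, —, —, 808, 945, 859, 128, 63, 94, 689, 49]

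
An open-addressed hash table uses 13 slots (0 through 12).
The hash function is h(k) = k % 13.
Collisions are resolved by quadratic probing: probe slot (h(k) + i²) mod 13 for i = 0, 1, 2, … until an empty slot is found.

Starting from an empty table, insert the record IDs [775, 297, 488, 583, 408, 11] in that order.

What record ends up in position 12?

583

775: h=8 -> slot 8
297: h=11 -> slot 11
488: h=7 -> slot 7
583: h=11, probe 11,12 -> slot 12
408: h=5 -> slot 5
11: h=11, probe 11,12,2 -> slot 2
Table: [—, —, 11, —, —, 408, —, 488, 775, —, —, 297, 583]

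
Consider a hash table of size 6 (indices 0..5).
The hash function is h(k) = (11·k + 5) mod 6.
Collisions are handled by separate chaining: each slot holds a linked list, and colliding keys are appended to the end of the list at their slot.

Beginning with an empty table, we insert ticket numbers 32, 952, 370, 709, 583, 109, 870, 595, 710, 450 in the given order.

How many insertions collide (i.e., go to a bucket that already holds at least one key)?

6

Insert 32: h=3, bucket 3 empty -> new chain.
Insert 952: h=1, bucket 1 empty -> new chain.
Insert 370: h=1, bucket 1 nonempty -> append to chain.
Insert 709: h=4, bucket 4 empty -> new chain.
Insert 583: h=4, bucket 4 nonempty -> append to chain.
Insert 109: h=4, bucket 4 nonempty -> append to chain.
Insert 870: h=5, bucket 5 empty -> new chain.
Insert 595: h=4, bucket 4 nonempty -> append to chain.
Insert 710: h=3, bucket 3 nonempty -> append to chain.
Insert 450: h=5, bucket 5 nonempty -> append to chain.
Final buckets:
0: -
1: 952 -> 370
2: -
3: 32 -> 710
4: 709 -> 583 -> 109 -> 595
5: 870 -> 450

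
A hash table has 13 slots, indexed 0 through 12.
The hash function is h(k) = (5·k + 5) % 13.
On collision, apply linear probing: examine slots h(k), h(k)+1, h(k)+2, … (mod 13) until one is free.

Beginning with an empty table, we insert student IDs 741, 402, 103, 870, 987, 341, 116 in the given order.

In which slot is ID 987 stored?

Insert 741: h=5, slot 5 empty → index 5.
Insert 402: h=0, slot 0 empty → index 0.
Insert 103: h=0, slot 0 occupied → index 1.
Insert 870: h=0, slots 0,1 occupied → index 2.
Insert 987: h=0, slots 0,1,2 occupied → index 3.
Insert 341: h=7, slot 7 empty → index 7.
Insert 116: h=0, slots 0,1,2,3 occupied → index 4.
Table: [402, 103, 870, 987, 116, 741, ., 341, ., ., ., ., .]

3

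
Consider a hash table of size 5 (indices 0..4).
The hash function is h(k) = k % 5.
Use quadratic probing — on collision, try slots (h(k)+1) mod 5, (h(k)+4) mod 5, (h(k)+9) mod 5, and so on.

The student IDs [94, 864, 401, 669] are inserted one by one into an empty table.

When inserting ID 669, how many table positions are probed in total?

94 hashes to 4; slot 4 is free -> place at 4.
864 hashes to 4; 4 taken -> place at 0.
401 hashes to 1; slot 1 is free -> place at 1.
669 hashes to 4; 4,0 taken -> place at 3.
Table: [864, 401, ∅, 669, 94]

3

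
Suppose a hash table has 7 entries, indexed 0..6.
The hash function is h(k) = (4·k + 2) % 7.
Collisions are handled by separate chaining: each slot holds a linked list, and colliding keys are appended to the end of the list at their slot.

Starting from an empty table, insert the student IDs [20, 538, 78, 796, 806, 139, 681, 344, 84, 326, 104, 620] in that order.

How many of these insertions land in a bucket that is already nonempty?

6

20 -> bucket 5
538 -> bucket 5 (collision)
78 -> bucket 6
796 -> bucket 1
806 -> bucket 6 (collision)
139 -> bucket 5 (collision)
681 -> bucket 3
344 -> bucket 6 (collision)
84 -> bucket 2
326 -> bucket 4
104 -> bucket 5 (collision)
620 -> bucket 4 (collision)
Final buckets:
0: ∅
1: 796
2: 84
3: 681
4: 326 -> 620
5: 20 -> 538 -> 139 -> 104
6: 78 -> 806 -> 344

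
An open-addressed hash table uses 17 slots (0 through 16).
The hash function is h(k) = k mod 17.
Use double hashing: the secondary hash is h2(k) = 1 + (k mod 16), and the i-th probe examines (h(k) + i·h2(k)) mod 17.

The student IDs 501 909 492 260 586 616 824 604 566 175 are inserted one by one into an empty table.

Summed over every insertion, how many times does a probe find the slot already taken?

Insert 501: h=8, slot 8 empty => index 8.
Insert 909: h=8, h2=14, slot 8 occupied => index 5.
Insert 492: h=16, slot 16 empty => index 16.
Insert 260: h=5, h2=5, slot 5 occupied => index 10.
Insert 586: h=8, h2=11, slot 8 occupied => index 2.
Insert 616: h=4, slot 4 empty => index 4.
Insert 824: h=8, h2=9, slot 8 occupied => index 0.
Insert 604: h=9, slot 9 empty => index 9.
Insert 566: h=5, h2=7, slot 5 occupied => index 12.
Insert 175: h=5, h2=16, slots 5,4 occupied => index 3.
Table: [824, ., 586, 175, 616, 909, ., ., 501, 604, 260, ., 566, ., ., ., 492]

7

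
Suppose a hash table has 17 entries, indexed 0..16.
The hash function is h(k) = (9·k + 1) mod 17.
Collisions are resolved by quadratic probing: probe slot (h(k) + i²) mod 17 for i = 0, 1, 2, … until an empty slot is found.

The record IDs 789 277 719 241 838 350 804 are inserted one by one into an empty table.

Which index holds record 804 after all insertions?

Insert 789: h=13, slot 13 empty => index 13.
Insert 277: h=12, slot 12 empty => index 12.
Insert 719: h=12, slots 12,13 occupied => index 16.
Insert 241: h=11, slot 11 empty => index 11.
Insert 838: h=12, slots 12,13,16 occupied => index 4.
Insert 350: h=6, slot 6 empty => index 6.
Insert 804: h=12, slots 12,13,16,4,11 occupied => index 3.
Table: [-, -, -, 804, 838, -, 350, -, -, -, -, 241, 277, 789, -, -, 719]

3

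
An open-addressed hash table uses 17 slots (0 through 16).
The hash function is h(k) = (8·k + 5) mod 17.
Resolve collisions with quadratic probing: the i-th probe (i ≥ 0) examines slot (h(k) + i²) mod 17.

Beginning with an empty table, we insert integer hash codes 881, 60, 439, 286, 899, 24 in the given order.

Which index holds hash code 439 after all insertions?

Insert 881: h=15, slot 15 empty -> index 15.
Insert 60: h=9, slot 9 empty -> index 9.
Insert 439: h=15, slot 15 occupied -> index 16.
Insert 286: h=15, slots 15,16 occupied -> index 2.
Insert 899: h=6, slot 6 empty -> index 6.
Insert 24: h=10, slot 10 empty -> index 10.
Table: [—, —, 286, —, —, —, 899, —, —, 60, 24, —, —, —, —, 881, 439]

16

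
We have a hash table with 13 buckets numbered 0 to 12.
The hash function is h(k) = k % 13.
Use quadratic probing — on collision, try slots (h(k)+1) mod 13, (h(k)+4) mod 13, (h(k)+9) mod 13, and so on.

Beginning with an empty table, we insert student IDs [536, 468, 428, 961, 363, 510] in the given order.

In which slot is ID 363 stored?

2

536 hashes to 3; slot 3 is free -> place at 3.
468 hashes to 0; slot 0 is free -> place at 0.
428 hashes to 12; slot 12 is free -> place at 12.
961 hashes to 12; 12,0,3 taken -> place at 8.
363 hashes to 12; 12,0,3,8 taken -> place at 2.
510 hashes to 3; 3 taken -> place at 4.
Table: [468, _, 363, 536, 510, _, _, _, 961, _, _, _, 428]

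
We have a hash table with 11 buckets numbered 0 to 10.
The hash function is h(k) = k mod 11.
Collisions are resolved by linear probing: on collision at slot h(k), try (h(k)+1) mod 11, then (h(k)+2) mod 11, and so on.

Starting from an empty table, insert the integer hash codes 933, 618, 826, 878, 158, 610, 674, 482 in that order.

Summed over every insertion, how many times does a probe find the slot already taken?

3

933 hashes to 9; slot 9 is free → place at 9.
618 hashes to 2; slot 2 is free → place at 2.
826 hashes to 1; slot 1 is free → place at 1.
878 hashes to 9; 9 taken → place at 10.
158 hashes to 4; slot 4 is free → place at 4.
610 hashes to 5; slot 5 is free → place at 5.
674 hashes to 3; slot 3 is free → place at 3.
482 hashes to 9; 9,10 taken → place at 0.
Table: [482, 826, 618, 674, 158, 610, _, _, _, 933, 878]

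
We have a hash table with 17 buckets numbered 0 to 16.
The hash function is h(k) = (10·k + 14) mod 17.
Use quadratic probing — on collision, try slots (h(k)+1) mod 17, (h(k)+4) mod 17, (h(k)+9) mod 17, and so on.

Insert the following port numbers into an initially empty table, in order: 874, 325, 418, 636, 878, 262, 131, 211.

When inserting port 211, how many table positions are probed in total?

6

Insert 874: h=16, slot 16 empty -> index 16.
Insert 325: h=0, slot 0 empty -> index 0.
Insert 418: h=12, slot 12 empty -> index 12.
Insert 636: h=16, slots 16,0 occupied -> index 3.
Insert 878: h=5, slot 5 empty -> index 5.
Insert 262: h=16, slots 16,0,3 occupied -> index 8.
Insert 131: h=15, slot 15 empty -> index 15.
Insert 211: h=16, slots 16,0,3,8,15 occupied -> index 7.
Table: [325, -, -, 636, -, 878, -, 211, 262, -, -, -, 418, -, -, 131, 874]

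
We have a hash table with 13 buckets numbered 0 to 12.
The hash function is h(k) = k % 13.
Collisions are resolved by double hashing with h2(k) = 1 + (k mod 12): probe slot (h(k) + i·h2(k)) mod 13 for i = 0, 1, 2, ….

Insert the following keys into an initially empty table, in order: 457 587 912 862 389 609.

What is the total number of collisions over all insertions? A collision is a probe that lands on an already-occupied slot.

2

Insert 457: h=2, slot 2 empty → index 2.
Insert 587: h=2, h2=12, slot 2 occupied → index 1.
Insert 912: h=2, h2=1, slot 2 occupied → index 3.
Insert 862: h=4, slot 4 empty → index 4.
Insert 389: h=12, slot 12 empty → index 12.
Insert 609: h=11, slot 11 empty → index 11.
Table: [-, 587, 457, 912, 862, -, -, -, -, -, -, 609, 389]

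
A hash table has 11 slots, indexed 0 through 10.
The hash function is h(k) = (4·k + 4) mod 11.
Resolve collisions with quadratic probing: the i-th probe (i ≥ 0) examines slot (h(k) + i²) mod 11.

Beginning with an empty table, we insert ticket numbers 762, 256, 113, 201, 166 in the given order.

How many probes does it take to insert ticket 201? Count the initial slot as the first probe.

762 hashes to 5; slot 5 is free -> place at 5.
256 hashes to 5; 5 taken -> place at 6.
113 hashes to 5; 5,6 taken -> place at 9.
201 hashes to 5; 5,6,9 taken -> place at 3.
166 hashes to 8; slot 8 is free -> place at 8.
Table: [-, -, -, 201, -, 762, 256, -, 166, 113, -]

4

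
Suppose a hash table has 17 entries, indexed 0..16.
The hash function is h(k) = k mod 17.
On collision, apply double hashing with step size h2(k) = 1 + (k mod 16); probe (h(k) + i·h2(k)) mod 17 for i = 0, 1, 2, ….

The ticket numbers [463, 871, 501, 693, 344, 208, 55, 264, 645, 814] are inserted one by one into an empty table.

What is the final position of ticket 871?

Insert 463: h=4, slot 4 empty -> index 4.
Insert 871: h=4, h2=8, slot 4 occupied -> index 12.
Insert 501: h=8, slot 8 empty -> index 8.
Insert 693: h=13, slot 13 empty -> index 13.
Insert 344: h=4, h2=9, slots 4,13 occupied -> index 5.
Insert 208: h=4, h2=1, slots 4,5 occupied -> index 6.
Insert 55: h=4, h2=8, slots 4,12 occupied -> index 3.
Insert 264: h=9, slot 9 empty -> index 9.
Insert 645: h=16, slot 16 empty -> index 16.
Insert 814: h=15, slot 15 empty -> index 15.
Table: [—, —, —, 55, 463, 344, 208, —, 501, 264, —, —, 871, 693, —, 814, 645]

12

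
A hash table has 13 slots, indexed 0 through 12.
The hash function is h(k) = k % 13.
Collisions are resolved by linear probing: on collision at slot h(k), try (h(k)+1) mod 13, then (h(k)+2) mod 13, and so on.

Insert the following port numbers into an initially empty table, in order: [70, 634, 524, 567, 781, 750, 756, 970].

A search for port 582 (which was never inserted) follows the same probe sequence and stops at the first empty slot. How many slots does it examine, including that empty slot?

Insert 70: h=5, slot 5 empty → index 5.
Insert 634: h=10, slot 10 empty → index 10.
Insert 524: h=4, slot 4 empty → index 4.
Insert 567: h=8, slot 8 empty → index 8.
Insert 781: h=1, slot 1 empty → index 1.
Insert 750: h=9, slot 9 empty → index 9.
Insert 756: h=2, slot 2 empty → index 2.
Insert 970: h=8, slots 8,9,10 occupied → index 11.
Table: [-, 781, 756, -, 524, 70, -, -, 567, 750, 634, 970, -]
Lookup 582: h=10, probe 10,11,12 → slot 12 empty, not found.

3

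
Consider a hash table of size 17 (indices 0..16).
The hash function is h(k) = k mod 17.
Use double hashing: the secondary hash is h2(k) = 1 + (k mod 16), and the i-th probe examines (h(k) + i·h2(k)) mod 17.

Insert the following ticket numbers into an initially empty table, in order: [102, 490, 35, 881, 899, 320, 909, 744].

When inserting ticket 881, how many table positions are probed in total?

102: h=0 => slot 0
490: h=14 => slot 14
35: h=1 => slot 1
881: h=14, h2=2, probe 14,16 => slot 16
899: h=15 => slot 15
320: h=14, h2=1, probe 14,15,16,0,1,2 => slot 2
909: h=8 => slot 8
744: h=13 => slot 13
Table: [102, 35, 320, -, -, -, -, -, 909, -, -, -, -, 744, 490, 899, 881]

2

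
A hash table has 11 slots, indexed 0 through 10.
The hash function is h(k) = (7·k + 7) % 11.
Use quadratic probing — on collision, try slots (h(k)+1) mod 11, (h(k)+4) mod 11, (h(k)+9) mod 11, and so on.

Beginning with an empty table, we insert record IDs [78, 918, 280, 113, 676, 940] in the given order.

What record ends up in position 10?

280

78: h=3 → slot 3
918: h=9 → slot 9
280: h=9, probe 9,10 → slot 10
113: h=6 → slot 6
676: h=9, probe 9,10,2 → slot 2
940: h=9, probe 9,10,2,7 → slot 7
Table: [_, _, 676, 78, _, _, 113, 940, _, 918, 280]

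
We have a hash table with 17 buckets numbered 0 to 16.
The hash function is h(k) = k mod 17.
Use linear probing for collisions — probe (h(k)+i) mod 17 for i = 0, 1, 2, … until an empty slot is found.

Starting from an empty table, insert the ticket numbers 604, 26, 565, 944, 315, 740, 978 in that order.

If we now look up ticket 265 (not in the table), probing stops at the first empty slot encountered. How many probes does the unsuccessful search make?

6

604 hashes to 9; slot 9 is free -> place at 9.
26 hashes to 9; 9 taken -> place at 10.
565 hashes to 4; slot 4 is free -> place at 4.
944 hashes to 9; 9,10 taken -> place at 11.
315 hashes to 9; 9,10,11 taken -> place at 12.
740 hashes to 9; 9,10,11,12 taken -> place at 13.
978 hashes to 9; 9,10,11,12,13 taken -> place at 14.
Table: [-, -, -, -, 565, -, -, -, -, 604, 26, 944, 315, 740, 978, -, -]
Lookup 265: h=10, probe 10,11,12,13,14,15 → slot 15 empty, not found.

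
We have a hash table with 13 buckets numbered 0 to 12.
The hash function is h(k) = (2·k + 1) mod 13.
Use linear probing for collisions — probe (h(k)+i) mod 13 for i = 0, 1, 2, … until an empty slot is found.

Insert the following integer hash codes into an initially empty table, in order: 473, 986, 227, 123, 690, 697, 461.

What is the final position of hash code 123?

473: h=11 => slot 11
986: h=10 => slot 10
227: h=0 => slot 0
123: h=0, probe 0,1 => slot 1
690: h=3 => slot 3
697: h=4 => slot 4
461: h=0, probe 0,1,2 => slot 2
Table: [227, 123, 461, 690, 697, -, -, -, -, -, 986, 473, -]

1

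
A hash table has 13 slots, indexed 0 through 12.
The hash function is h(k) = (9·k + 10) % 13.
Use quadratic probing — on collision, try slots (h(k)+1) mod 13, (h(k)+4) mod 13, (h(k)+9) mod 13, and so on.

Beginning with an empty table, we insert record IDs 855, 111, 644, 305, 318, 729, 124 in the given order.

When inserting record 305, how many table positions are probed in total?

855 hashes to 9; slot 9 is free → place at 9.
111 hashes to 8; slot 8 is free → place at 8.
644 hashes to 8; 8,9 taken → place at 12.
305 hashes to 12; 12 taken → place at 0.
318 hashes to 12; 12,0 taken → place at 3.
729 hashes to 6; slot 6 is free → place at 6.
124 hashes to 8; 8,9,12 taken → place at 4.
Table: [305, _, _, 318, 124, _, 729, _, 111, 855, _, _, 644]

2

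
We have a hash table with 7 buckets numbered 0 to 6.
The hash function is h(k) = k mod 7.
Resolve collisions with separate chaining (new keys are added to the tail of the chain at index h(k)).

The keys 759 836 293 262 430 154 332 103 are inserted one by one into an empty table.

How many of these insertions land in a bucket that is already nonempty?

4

759 -> bucket 3
836 -> bucket 3 (collision)
293 -> bucket 6
262 -> bucket 3 (collision)
430 -> bucket 3 (collision)
154 -> bucket 0
332 -> bucket 3 (collision)
103 -> bucket 5
Final buckets:
0: 154
1: .
2: .
3: 759 -> 836 -> 262 -> 430 -> 332
4: .
5: 103
6: 293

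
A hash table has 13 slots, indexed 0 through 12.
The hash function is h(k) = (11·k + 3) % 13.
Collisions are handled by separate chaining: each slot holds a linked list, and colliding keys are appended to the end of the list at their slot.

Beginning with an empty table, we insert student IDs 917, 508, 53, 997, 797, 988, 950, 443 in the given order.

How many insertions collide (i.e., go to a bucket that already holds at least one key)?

917 → bucket 2
508 → bucket 1
53 → bucket 1 (collision)
997 → bucket 11
797 → bucket 8
988 → bucket 3
950 → bucket 1 (collision)
443 → bucket 1 (collision)
Final buckets:
0: _
1: 508 -> 53 -> 950 -> 443
2: 917
3: 988
4: _
5: _
6: _
7: _
8: 797
9: _
10: _
11: 997
12: _

3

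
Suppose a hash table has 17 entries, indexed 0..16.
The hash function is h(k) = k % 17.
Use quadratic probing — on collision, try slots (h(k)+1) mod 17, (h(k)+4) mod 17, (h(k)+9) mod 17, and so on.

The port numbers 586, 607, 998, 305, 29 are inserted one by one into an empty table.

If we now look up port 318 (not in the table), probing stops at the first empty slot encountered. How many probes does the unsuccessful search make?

5

Insert 586: h=8, slot 8 empty -> index 8.
Insert 607: h=12, slot 12 empty -> index 12.
Insert 998: h=12, slot 12 occupied -> index 13.
Insert 305: h=16, slot 16 empty -> index 16.
Insert 29: h=12, slots 12,13,16 occupied -> index 4.
Table: [—, —, —, —, 29, —, —, —, 586, —, —, —, 607, 998, —, —, 305]
Lookup 318: h=12, probe 12,13,16,4,11 → slot 11 empty, not found.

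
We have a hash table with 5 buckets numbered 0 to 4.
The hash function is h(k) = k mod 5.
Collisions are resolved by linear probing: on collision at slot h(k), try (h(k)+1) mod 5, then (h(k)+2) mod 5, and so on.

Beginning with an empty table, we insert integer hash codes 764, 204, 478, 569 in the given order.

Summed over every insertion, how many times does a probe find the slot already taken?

Insert 764: h=4, slot 4 empty => index 4.
Insert 204: h=4, slot 4 occupied => index 0.
Insert 478: h=3, slot 3 empty => index 3.
Insert 569: h=4, slots 4,0 occupied => index 1.
Table: [204, 569, —, 478, 764]

3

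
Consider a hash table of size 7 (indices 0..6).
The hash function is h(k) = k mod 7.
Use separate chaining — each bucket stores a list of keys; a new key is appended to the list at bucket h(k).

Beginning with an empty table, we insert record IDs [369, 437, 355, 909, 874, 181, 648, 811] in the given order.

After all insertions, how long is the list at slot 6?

4

369 → bucket 5
437 → bucket 3
355 → bucket 5 (collision)
909 → bucket 6
874 → bucket 6 (collision)
181 → bucket 6 (collision)
648 → bucket 4
811 → bucket 6 (collision)
Final buckets:
0: _
1: _
2: _
3: 437
4: 648
5: 369 -> 355
6: 909 -> 874 -> 181 -> 811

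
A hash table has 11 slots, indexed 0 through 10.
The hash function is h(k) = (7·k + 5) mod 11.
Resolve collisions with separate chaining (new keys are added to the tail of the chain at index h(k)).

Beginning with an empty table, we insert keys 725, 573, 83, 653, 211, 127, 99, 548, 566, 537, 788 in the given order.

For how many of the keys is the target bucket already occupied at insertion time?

725 -> bucket 9
573 -> bucket 1
83 -> bucket 3
653 -> bucket 0
211 -> bucket 8
127 -> bucket 3 (collision)
99 -> bucket 5
548 -> bucket 2
566 -> bucket 7
537 -> bucket 2 (collision)
788 -> bucket 10
Final buckets:
0: 653
1: 573
2: 548 -> 537
3: 83 -> 127
4: ∅
5: 99
6: ∅
7: 566
8: 211
9: 725
10: 788

2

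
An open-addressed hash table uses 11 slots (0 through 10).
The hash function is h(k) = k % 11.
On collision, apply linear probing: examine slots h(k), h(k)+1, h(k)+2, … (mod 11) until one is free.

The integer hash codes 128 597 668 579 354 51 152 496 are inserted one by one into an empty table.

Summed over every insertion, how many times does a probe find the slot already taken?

7

128: h=7 -> slot 7
597: h=3 -> slot 3
668: h=8 -> slot 8
579: h=7, probe 7,8,9 -> slot 9
354: h=2 -> slot 2
51: h=7, probe 7,8,9,10 -> slot 10
152: h=9, probe 9,10,0 -> slot 0
496: h=1 -> slot 1
Table: [152, 496, 354, 597, ., ., ., 128, 668, 579, 51]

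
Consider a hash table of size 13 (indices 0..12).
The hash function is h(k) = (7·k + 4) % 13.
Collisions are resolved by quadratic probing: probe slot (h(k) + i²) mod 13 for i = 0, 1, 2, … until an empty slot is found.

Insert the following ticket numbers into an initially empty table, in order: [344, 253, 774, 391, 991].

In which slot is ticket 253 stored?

Insert 344: h=7, slot 7 empty -> index 7.
Insert 253: h=7, slot 7 occupied -> index 8.
Insert 774: h=1, slot 1 empty -> index 1.
Insert 391: h=11, slot 11 empty -> index 11.
Insert 991: h=12, slot 12 empty -> index 12.
Table: [_, 774, _, _, _, _, _, 344, 253, _, _, 391, 991]

8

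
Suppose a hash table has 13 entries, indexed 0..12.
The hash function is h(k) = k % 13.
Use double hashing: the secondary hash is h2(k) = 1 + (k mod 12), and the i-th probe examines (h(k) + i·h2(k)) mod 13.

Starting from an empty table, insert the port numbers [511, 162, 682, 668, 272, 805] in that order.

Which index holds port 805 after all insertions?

1

511: h=4 -> slot 4
162: h=6 -> slot 6
682: h=6, h2=11, probe 6,4,2 -> slot 2
668: h=5 -> slot 5
272: h=12 -> slot 12
805: h=12, h2=2, probe 12,1 -> slot 1
Table: [_, 805, 682, _, 511, 668, 162, _, _, _, _, _, 272]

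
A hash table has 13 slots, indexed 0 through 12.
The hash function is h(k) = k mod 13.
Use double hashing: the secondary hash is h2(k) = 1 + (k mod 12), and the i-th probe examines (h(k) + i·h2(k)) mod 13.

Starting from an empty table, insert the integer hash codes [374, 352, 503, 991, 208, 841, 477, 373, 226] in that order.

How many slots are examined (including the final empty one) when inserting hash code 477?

374 hashes to 10; slot 10 is free -> place at 10.
352 hashes to 1; slot 1 is free -> place at 1.
503 hashes to 9; slot 9 is free -> place at 9.
991 hashes to 3; slot 3 is free -> place at 3.
208 hashes to 0; slot 0 is free -> place at 0.
841 hashes to 9, h2=2; 9 taken -> place at 11.
477 hashes to 9, h2=10; 9 taken -> place at 6.
373 hashes to 9, h2=2; 9,11,0 taken -> place at 2.
226 hashes to 5; slot 5 is free -> place at 5.
Table: [208, 352, 373, 991, ., 226, 477, ., ., 503, 374, 841, .]

2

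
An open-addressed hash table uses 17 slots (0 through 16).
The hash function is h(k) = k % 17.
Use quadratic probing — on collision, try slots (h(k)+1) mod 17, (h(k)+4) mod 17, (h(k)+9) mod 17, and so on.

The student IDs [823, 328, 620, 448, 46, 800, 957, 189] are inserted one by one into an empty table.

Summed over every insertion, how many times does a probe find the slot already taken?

Insert 823: h=7, slot 7 empty → index 7.
Insert 328: h=5, slot 5 empty → index 5.
Insert 620: h=8, slot 8 empty → index 8.
Insert 448: h=6, slot 6 empty → index 6.
Insert 46: h=12, slot 12 empty → index 12.
Insert 800: h=1, slot 1 empty → index 1.
Insert 957: h=5, slots 5,6 occupied → index 9.
Insert 189: h=2, slot 2 empty → index 2.
Table: [—, 800, 189, —, —, 328, 448, 823, 620, 957, —, —, 46, —, —, —, —]

2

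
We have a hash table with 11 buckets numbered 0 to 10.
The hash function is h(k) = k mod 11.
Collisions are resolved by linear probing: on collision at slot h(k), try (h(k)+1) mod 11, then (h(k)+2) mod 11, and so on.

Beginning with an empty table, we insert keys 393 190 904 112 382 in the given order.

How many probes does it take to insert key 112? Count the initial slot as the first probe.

3

393: h=8 => slot 8
190: h=3 => slot 3
904: h=2 => slot 2
112: h=2, probe 2,3,4 => slot 4
382: h=8, probe 8,9 => slot 9
Table: [—, —, 904, 190, 112, —, —, —, 393, 382, —]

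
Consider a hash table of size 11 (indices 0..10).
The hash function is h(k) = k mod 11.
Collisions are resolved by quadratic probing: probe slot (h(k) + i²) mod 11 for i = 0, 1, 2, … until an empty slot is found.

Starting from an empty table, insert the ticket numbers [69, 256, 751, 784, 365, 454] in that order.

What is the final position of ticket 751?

69: h=3 => slot 3
256: h=3, probe 3,4 => slot 4
751: h=3, probe 3,4,7 => slot 7
784: h=3, probe 3,4,7,1 => slot 1
365: h=2 => slot 2
454: h=3, probe 3,4,7,1,8 => slot 8
Table: [-, 784, 365, 69, 256, -, -, 751, 454, -, -]

7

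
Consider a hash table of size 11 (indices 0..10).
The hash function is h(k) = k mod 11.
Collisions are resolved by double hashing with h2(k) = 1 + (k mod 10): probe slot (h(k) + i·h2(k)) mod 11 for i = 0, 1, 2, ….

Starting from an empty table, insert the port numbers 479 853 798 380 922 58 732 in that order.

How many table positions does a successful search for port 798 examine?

2

Insert 479: h=6, slot 6 empty → index 6.
Insert 853: h=6, h2=4, slot 6 occupied → index 10.
Insert 798: h=6, h2=9, slot 6 occupied → index 4.
Insert 380: h=6, h2=1, slot 6 occupied → index 7.
Insert 922: h=9, slot 9 empty → index 9.
Insert 58: h=3, slot 3 empty → index 3.
Insert 732: h=6, h2=3, slots 6,9 occupied → index 1.
Table: [—, 732, —, 58, 798, —, 479, 380, —, 922, 853]
Lookup 798: h=6, h2=9, probe 6,4 → found at 4.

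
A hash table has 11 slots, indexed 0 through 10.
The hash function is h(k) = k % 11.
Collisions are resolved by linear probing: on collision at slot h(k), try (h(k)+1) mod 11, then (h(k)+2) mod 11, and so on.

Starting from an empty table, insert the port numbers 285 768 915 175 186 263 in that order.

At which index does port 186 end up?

1

Insert 285: h=10, slot 10 empty => index 10.
Insert 768: h=9, slot 9 empty => index 9.
Insert 915: h=2, slot 2 empty => index 2.
Insert 175: h=10, slot 10 occupied => index 0.
Insert 186: h=10, slots 10,0 occupied => index 1.
Insert 263: h=10, slots 10,0,1,2 occupied => index 3.
Table: [175, 186, 915, 263, ., ., ., ., ., 768, 285]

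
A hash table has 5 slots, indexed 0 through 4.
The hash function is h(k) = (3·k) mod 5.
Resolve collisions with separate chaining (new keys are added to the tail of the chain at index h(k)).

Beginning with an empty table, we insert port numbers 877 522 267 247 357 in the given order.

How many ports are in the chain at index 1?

5

Insert 877: h=1, bucket 1 empty -> new chain.
Insert 522: h=1, bucket 1 nonempty -> append to chain.
Insert 267: h=1, bucket 1 nonempty -> append to chain.
Insert 247: h=1, bucket 1 nonempty -> append to chain.
Insert 357: h=1, bucket 1 nonempty -> append to chain.
Final buckets:
0: —
1: 877 -> 522 -> 267 -> 247 -> 357
2: —
3: —
4: —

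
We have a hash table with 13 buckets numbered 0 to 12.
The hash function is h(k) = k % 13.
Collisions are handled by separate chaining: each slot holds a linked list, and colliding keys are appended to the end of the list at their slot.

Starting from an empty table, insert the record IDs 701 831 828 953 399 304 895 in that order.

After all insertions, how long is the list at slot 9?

2

Insert 701: h=12, bucket 12 empty -> new chain.
Insert 831: h=12, bucket 12 nonempty -> append to chain.
Insert 828: h=9, bucket 9 empty -> new chain.
Insert 953: h=4, bucket 4 empty -> new chain.
Insert 399: h=9, bucket 9 nonempty -> append to chain.
Insert 304: h=5, bucket 5 empty -> new chain.
Insert 895: h=11, bucket 11 empty -> new chain.
Final buckets:
0: —
1: —
2: —
3: —
4: 953
5: 304
6: —
7: —
8: —
9: 828 -> 399
10: —
11: 895
12: 701 -> 831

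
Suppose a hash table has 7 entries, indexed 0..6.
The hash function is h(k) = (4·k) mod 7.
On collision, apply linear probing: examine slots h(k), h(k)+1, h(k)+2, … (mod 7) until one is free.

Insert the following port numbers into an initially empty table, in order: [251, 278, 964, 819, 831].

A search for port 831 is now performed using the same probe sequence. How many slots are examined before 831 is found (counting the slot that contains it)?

251 hashes to 3; slot 3 is free → place at 3.
278 hashes to 6; slot 6 is free → place at 6.
964 hashes to 6; 6 taken → place at 0.
819 hashes to 0; 0 taken → place at 1.
831 hashes to 6; 6,0,1 taken → place at 2.
Table: [964, 819, 831, 251, —, —, 278]
Lookup 831: h=6, probe 6,0,1,2 → found at 2.

4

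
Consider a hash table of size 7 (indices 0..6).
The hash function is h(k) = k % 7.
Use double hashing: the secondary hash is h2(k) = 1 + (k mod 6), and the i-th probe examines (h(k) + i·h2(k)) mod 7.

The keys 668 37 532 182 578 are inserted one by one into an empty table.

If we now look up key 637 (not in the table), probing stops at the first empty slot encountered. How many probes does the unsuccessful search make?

5

Insert 668: h=3, slot 3 empty → index 3.
Insert 37: h=2, slot 2 empty → index 2.
Insert 532: h=0, slot 0 empty → index 0.
Insert 182: h=0, h2=3, slots 0,3 occupied → index 6.
Insert 578: h=4, slot 4 empty → index 4.
Table: [532, _, 37, 668, 578, _, 182]
Lookup 637: h=0, h2=2, probe 0,2,4,6,1 → slot 1 empty, not found.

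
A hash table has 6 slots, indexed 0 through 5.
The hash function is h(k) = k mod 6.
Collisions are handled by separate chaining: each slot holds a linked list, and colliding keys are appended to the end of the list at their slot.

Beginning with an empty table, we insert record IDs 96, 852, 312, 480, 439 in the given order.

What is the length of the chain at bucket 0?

Insert 96: h=0, bucket 0 empty -> new chain.
Insert 852: h=0, bucket 0 nonempty -> append to chain.
Insert 312: h=0, bucket 0 nonempty -> append to chain.
Insert 480: h=0, bucket 0 nonempty -> append to chain.
Insert 439: h=1, bucket 1 empty -> new chain.
Final buckets:
0: 96 -> 852 -> 312 -> 480
1: 439
2: -
3: -
4: -
5: -

4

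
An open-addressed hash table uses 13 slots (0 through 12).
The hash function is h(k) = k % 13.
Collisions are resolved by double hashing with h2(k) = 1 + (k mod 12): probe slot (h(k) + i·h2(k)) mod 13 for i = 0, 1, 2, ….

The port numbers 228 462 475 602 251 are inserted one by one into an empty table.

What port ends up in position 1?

Insert 228: h=7, slot 7 empty → index 7.
Insert 462: h=7, h2=7, slot 7 occupied → index 1.
Insert 475: h=7, h2=8, slot 7 occupied → index 2.
Insert 602: h=4, slot 4 empty → index 4.
Insert 251: h=4, h2=12, slot 4 occupied → index 3.
Table: [—, 462, 475, 251, 602, —, —, 228, —, —, —, —, —]

462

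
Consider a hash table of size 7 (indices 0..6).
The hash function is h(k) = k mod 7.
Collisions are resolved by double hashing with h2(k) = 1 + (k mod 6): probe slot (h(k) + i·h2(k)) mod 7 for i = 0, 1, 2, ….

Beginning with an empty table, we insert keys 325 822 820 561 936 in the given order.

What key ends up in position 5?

325 hashes to 3; slot 3 is free → place at 3.
822 hashes to 3, h2=1; 3 taken → place at 4.
820 hashes to 1; slot 1 is free → place at 1.
561 hashes to 1, h2=4; 1 taken → place at 5.
936 hashes to 5, h2=1; 5 taken → place at 6.
Table: [., 820, ., 325, 822, 561, 936]

561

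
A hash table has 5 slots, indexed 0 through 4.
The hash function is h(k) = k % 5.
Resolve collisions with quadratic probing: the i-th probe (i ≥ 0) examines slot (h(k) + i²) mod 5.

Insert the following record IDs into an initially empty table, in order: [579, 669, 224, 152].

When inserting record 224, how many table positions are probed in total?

579 hashes to 4; slot 4 is free -> place at 4.
669 hashes to 4; 4 taken -> place at 0.
224 hashes to 4; 4,0 taken -> place at 3.
152 hashes to 2; slot 2 is free -> place at 2.
Table: [669, ., 152, 224, 579]

3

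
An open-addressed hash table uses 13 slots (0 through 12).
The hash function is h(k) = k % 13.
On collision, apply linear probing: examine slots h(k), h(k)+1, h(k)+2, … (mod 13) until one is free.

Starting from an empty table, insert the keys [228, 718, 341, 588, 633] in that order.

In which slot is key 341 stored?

228: h=7 -> slot 7
718: h=3 -> slot 3
341: h=3, probe 3,4 -> slot 4
588: h=3, probe 3,4,5 -> slot 5
633: h=9 -> slot 9
Table: [∅, ∅, ∅, 718, 341, 588, ∅, 228, ∅, 633, ∅, ∅, ∅]

4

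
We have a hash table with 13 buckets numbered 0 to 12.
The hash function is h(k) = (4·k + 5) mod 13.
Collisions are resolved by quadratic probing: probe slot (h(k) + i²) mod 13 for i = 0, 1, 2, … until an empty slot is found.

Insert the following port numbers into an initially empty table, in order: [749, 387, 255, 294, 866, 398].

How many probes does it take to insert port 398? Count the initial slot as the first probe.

5

749: h=11 → slot 11
387: h=6 → slot 6
255: h=11, probe 11,12 → slot 12
294: h=11, probe 11,12,2 → slot 2
866: h=11, probe 11,12,2,7 → slot 7
398: h=11, probe 11,12,2,7,1 → slot 1
Table: [—, 398, 294, —, —, —, 387, 866, —, —, —, 749, 255]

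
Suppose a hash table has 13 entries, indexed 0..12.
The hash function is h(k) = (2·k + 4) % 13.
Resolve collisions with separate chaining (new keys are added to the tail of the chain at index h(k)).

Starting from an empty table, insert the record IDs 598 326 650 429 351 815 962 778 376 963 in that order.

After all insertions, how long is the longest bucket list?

5

Insert 598: h=4, bucket 4 empty → new chain.
Insert 326: h=6, bucket 6 empty → new chain.
Insert 650: h=4, bucket 4 nonempty → append to chain.
Insert 429: h=4, bucket 4 nonempty → append to chain.
Insert 351: h=4, bucket 4 nonempty → append to chain.
Insert 815: h=9, bucket 9 empty → new chain.
Insert 962: h=4, bucket 4 nonempty → append to chain.
Insert 778: h=0, bucket 0 empty → new chain.
Insert 376: h=2, bucket 2 empty → new chain.
Insert 963: h=6, bucket 6 nonempty → append to chain.
Final buckets:
0: 778
1: -
2: 376
3: -
4: 598 -> 650 -> 429 -> 351 -> 962
5: -
6: 326 -> 963
7: -
8: -
9: 815
10: -
11: -
12: -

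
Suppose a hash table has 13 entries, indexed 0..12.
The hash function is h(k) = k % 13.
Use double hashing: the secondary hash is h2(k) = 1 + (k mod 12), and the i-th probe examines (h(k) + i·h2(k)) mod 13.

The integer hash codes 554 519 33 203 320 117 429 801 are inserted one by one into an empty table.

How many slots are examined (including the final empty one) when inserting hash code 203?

554: h=8 → slot 8
519: h=12 → slot 12
33: h=7 → slot 7
203: h=8, h2=12, probe 8,7,6 → slot 6
320: h=8, h2=9, probe 8,4 → slot 4
117: h=0 → slot 0
429: h=0, h2=10, probe 0,10 → slot 10
801: h=8, h2=10, probe 8,5 → slot 5
Table: [117, —, —, —, 320, 801, 203, 33, 554, —, 429, —, 519]

3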